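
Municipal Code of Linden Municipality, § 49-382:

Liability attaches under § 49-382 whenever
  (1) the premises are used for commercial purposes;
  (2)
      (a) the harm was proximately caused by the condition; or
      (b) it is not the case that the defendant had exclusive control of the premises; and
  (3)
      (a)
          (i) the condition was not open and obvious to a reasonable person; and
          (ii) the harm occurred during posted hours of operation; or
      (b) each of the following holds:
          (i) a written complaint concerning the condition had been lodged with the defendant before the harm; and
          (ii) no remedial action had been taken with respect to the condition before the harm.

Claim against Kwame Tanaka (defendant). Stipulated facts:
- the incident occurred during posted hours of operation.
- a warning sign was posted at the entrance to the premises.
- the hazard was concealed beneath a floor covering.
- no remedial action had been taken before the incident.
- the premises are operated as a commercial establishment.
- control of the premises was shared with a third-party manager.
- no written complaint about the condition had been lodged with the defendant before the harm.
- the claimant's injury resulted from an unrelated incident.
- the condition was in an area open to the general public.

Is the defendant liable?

(1) commercial use — met.
(a) proximate cause — not met.
(b) not (exclusive control) — satisfied.
(2) = F OR T = true.
(i) not open/obvious — satisfied.
(ii) during posted hours — met.
(a) = T AND T = true.
(i) complaint lodged — not met.
(ii) no remedial action — met.
(b): F AND T → false.
(3) = T OR F = true.
So Overall is satisfied (T AND T AND T).

Yes — liable.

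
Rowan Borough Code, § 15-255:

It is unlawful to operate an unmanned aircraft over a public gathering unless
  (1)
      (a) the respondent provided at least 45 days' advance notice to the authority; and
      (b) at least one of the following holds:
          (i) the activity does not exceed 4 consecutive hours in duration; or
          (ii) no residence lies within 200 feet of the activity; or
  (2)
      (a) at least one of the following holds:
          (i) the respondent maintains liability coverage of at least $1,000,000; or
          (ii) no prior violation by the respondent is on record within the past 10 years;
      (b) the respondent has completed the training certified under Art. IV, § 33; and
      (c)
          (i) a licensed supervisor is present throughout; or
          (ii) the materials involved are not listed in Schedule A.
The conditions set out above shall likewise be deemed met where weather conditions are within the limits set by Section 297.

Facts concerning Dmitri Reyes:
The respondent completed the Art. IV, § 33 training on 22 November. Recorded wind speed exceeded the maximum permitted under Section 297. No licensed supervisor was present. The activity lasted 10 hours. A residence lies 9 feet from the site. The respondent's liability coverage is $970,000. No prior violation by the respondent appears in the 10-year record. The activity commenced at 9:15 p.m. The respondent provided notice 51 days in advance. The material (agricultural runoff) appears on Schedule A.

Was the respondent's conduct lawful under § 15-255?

No — unlawful.

(a) ≥45 days' notice — holds.
(i) ≤ 4 hrs duration — not met.
(ii) no residence in 200 ft — fails.
(b) = F OR F = false.
(1) = T AND F = false.
(i) coverage ≥ $1,000,000 — not satisfied.
(ii) no prior violation — satisfied.
(a) = F OR T = true.
(b) training certified — holds.
(i) supervisor present — not met.
(ii) not (Schedule A material) — not satisfied.
(c): F OR F → false.
So (2) is not satisfied (T AND T AND F).
Overall: F OR F → false.
Exception (weather ok) — not satisfied.
Result: main false OR exception false → false.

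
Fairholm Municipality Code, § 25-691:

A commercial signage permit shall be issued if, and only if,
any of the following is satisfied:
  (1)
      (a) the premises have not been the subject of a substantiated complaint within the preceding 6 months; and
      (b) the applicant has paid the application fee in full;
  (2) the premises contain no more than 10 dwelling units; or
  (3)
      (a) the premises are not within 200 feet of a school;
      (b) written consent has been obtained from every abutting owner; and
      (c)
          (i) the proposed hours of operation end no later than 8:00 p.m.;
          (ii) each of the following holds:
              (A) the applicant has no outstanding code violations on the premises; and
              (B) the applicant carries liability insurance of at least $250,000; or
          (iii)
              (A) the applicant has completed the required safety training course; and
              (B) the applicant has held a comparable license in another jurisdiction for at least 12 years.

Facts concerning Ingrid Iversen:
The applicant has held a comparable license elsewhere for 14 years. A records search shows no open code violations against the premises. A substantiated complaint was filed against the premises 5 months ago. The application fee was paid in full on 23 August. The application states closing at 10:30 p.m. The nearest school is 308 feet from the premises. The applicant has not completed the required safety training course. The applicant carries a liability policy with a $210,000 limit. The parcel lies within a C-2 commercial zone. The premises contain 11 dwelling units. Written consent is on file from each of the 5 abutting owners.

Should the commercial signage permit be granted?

(a) no complaint in 6 mo. — not satisfied.
(b) fee paid — holds.
(1): F AND T → false.
(2) ≤ 10 units — fails.
(a) ≥200 ft from school — holds.
(b) all abutters consent — satisfied.
(i) closes by 8 p.m. — not met.
(A) no code violations — holds.
(B) insurance ≥ $250,000 — not satisfied.
(ii): T AND F → false.
(A) safety training — fails.
(B) prior license ≥ 12 yr — met.
(iii): F AND T → false.
(c) = F OR F OR F = false.
So (3) is not satisfied (T AND T AND F).
So Overall is not satisfied (F OR F OR F).

No — denied.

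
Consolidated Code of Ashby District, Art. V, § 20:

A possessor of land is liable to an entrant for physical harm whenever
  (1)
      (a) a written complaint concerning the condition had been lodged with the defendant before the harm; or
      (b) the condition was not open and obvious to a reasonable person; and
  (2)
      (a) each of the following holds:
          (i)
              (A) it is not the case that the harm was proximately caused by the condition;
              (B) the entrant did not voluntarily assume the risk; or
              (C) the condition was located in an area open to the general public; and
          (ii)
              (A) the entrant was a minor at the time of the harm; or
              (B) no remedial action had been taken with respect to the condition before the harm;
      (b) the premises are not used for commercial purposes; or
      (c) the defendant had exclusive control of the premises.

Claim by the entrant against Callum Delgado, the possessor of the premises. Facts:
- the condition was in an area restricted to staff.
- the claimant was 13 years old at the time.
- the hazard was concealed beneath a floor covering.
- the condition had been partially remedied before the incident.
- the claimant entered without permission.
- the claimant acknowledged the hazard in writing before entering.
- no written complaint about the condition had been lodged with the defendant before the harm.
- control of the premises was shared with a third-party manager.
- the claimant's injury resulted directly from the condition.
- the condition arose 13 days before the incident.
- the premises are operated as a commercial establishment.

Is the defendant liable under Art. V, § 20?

No — not liable.

(a) complaint lodged — not met.
(b) not open/obvious — holds.
(1): F OR T → true.
(A) not (proximate cause) — fails.
(B) no assumed risk — fails.
(C) public area — not satisfied.
So (i) is not satisfied (F OR F OR F).
(A) entrant a minor — satisfied.
(B) no remedial action — not satisfied.
(ii): T OR F → true.
(a): F AND T → false.
(b) not (commercial use) — not satisfied.
(c) exclusive control — not satisfied.
(2): F OR F OR F → false.
So Overall is not satisfied (T AND F).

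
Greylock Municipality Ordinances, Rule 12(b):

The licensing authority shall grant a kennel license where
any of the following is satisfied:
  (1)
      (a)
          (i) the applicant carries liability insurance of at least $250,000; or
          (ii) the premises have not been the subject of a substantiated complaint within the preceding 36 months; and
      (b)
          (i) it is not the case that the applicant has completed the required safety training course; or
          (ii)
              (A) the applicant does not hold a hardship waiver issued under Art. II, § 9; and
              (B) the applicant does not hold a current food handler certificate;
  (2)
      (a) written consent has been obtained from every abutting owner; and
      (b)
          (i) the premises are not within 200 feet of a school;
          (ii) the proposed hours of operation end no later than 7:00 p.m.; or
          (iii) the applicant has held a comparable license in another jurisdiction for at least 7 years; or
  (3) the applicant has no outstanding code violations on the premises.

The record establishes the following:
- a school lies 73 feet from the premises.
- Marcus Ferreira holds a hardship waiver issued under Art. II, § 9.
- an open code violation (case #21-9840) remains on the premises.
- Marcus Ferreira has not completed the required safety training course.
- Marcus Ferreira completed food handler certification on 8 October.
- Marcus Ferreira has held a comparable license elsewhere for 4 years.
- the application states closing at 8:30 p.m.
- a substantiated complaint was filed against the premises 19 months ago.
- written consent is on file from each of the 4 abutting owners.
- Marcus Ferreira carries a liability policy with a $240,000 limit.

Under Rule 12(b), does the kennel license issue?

(i) insurance ≥ $250,000 — fails.
(ii) no complaint in 36 mo. — not satisfied.
(a): F OR F → false.
(i) not (safety training) — met.
(A) not (hardship waiver) — not satisfied.
(B) not (food handler cert.) — fails.
(ii): F AND F → false.
(b): T OR F → true.
So (1) is not satisfied (F AND T).
(a) all abutters consent — holds.
(i) ≥200 ft from school — not satisfied.
(ii) closes by 7 p.m. — not satisfied.
(iii) prior license ≥ 7 yr — fails.
So (b) is not satisfied (F OR F OR F).
So (2) is not satisfied (T AND F).
(3) no code violations — fails.
So Overall is not satisfied (F OR F OR F).

No — denied.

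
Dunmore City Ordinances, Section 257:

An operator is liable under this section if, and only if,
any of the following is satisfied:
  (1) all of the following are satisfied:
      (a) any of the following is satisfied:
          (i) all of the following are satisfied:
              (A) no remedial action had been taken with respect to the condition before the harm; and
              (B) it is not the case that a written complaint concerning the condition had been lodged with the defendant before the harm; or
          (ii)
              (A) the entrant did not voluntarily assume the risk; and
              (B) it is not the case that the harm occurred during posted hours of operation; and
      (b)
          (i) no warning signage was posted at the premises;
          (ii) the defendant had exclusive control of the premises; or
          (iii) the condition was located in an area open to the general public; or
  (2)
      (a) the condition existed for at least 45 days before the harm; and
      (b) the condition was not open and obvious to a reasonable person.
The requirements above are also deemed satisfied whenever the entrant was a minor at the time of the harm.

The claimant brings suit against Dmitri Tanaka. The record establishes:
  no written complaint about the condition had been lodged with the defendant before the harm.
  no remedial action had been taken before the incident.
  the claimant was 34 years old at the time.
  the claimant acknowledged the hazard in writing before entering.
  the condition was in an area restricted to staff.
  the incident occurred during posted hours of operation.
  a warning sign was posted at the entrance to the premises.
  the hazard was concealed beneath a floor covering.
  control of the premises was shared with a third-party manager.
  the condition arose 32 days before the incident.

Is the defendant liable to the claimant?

No — not liable.

(A) no remedial action — satisfied.
(B) not (complaint lodged) — satisfied.
(i): T AND T → true.
(A) no assumed risk — not met.
(B) not (during posted hours) — not met.
(ii): F AND F → false.
(a) = T OR F = true.
(i) no signage posted — fails.
(ii) exclusive control — not satisfied.
(iii) public area — not satisfied.
So (b) is not satisfied (F OR F OR F).
(1) = T AND F = false.
(a) condition ≥45 days old — not met.
(b) not open/obvious — holds.
So (2) is not satisfied (F AND T).
Overall = F OR F = false.
Exception (entrant a minor) — not satisfied.
Result: main false OR exception false → false.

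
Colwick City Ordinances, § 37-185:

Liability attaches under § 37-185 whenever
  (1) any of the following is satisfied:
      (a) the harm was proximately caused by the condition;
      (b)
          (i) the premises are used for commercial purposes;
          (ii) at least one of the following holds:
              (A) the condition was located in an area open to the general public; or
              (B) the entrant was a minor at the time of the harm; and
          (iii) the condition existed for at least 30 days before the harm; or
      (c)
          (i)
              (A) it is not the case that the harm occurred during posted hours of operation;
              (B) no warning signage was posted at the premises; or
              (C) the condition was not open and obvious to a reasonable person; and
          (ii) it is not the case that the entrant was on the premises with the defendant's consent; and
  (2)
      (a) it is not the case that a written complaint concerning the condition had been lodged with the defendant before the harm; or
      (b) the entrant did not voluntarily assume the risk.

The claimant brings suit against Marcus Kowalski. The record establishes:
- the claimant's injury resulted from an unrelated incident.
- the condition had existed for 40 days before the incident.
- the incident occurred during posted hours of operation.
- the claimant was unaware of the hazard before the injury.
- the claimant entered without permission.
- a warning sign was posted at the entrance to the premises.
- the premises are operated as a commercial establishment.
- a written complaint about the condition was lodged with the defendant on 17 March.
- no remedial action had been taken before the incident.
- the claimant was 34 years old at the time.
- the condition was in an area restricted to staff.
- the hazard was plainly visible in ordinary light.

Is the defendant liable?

(a) proximate cause — not met.
(i) commercial use — satisfied.
(A) public area — fails.
(B) entrant a minor — not met.
So (ii) is not satisfied (F OR F).
(iii) condition ≥30 days old — satisfied.
So (b) is not satisfied (T AND F AND T).
(A) not (during posted hours) — fails.
(B) no signage posted — not met.
(C) not open/obvious — not met.
So (i) is not satisfied (F OR F OR F).
(ii) not (consent to enter) — holds.
(c): F AND T → false.
(1) = F OR F OR F = false.
(a) not (complaint lodged) — not satisfied.
(b) no assumed risk — satisfied.
So (2) is satisfied (F OR T).
Overall: F AND T → false.

No — not liable.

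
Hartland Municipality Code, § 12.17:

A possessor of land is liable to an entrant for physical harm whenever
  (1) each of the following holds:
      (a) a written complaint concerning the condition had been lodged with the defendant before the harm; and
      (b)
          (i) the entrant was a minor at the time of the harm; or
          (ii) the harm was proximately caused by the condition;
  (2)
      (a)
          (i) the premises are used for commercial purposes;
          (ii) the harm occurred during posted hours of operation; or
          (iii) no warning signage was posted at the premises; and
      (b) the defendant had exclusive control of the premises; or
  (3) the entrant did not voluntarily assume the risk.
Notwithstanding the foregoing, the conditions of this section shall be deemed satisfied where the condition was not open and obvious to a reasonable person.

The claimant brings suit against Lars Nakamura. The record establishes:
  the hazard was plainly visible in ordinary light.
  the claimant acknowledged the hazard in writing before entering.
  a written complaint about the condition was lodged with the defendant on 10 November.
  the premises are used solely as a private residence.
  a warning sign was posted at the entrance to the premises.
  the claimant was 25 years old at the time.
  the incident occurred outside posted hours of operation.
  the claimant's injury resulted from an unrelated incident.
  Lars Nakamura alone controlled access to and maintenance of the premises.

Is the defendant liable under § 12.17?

(a) complaint lodged — holds.
(i) entrant a minor — fails.
(ii) proximate cause — not satisfied.
(b) = F OR F = false.
So (1) is not satisfied (T AND F).
(i) commercial use — not satisfied.
(ii) during posted hours — not met.
(iii) no signage posted — not satisfied.
(a) = F OR F OR F = false.
(b) exclusive control — satisfied.
So (2) is not satisfied (F AND T).
(3) no assumed risk — not met.
So Overall is not satisfied (F OR F OR F).
Exception (not open/obvious) — not satisfied.
Result: main false OR exception false → false.

No — not liable.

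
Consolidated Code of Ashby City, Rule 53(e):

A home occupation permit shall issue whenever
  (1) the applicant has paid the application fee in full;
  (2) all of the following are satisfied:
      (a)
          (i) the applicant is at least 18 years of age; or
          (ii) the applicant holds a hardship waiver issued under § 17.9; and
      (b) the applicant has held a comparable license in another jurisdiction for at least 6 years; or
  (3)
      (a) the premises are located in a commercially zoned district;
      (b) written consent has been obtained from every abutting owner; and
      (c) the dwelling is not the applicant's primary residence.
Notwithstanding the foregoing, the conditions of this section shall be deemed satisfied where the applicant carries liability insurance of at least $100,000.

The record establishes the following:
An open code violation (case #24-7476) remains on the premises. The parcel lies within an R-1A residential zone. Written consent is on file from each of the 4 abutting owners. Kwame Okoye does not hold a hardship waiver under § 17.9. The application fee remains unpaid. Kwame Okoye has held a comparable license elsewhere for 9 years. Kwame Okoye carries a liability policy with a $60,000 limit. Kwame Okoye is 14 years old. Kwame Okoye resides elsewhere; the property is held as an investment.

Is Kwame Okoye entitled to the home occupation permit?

(1) fee paid — not met.
(i) age ≥ 18 — not met.
(ii) hardship waiver — fails.
(a) = F OR F = false.
(b) prior license ≥ 6 yr — met.
So (2) is not satisfied (F AND T).
(a) commercially zoned — not satisfied.
(b) all abutters consent — holds.
(c) not (primary residence) — holds.
(3): F AND T AND T → false.
So Overall is not satisfied (F OR F OR F).
Exception (insurance ≥ $100,000) — not satisfied.
Result: main false OR exception false → false.

No — denied.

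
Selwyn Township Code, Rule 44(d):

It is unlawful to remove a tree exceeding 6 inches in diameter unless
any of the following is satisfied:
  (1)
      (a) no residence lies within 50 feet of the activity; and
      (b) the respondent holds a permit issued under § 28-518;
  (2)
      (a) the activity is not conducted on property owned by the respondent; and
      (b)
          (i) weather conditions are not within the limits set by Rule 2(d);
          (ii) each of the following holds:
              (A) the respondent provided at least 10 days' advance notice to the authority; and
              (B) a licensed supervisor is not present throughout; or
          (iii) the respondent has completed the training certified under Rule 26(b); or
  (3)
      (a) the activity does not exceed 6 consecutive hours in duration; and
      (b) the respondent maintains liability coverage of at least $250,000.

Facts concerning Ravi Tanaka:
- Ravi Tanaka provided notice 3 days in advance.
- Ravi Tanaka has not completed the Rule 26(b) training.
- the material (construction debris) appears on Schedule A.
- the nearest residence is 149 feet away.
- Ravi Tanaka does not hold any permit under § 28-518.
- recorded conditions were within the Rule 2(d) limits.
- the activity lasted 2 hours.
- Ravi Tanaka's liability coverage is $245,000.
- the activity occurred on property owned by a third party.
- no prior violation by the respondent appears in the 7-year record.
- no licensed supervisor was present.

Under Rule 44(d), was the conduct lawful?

No — unlawful.

(a) no residence in 50 ft — satisfied.
(b) holds permit — fails.
(1): T AND F → false.
(a) not (own property) — holds.
(i) not (weather ok) — not satisfied.
(A) ≥10 days' notice — not met.
(B) not (supervisor present) — met.
(ii): F AND T → false.
(iii) training certified — not met.
(b): F OR F OR F → false.
(2): T AND F → false.
(a) ≤ 6 hrs duration — holds.
(b) coverage ≥ $250,000 — not satisfied.
(3): T AND F → false.
Overall = F OR F OR F = false.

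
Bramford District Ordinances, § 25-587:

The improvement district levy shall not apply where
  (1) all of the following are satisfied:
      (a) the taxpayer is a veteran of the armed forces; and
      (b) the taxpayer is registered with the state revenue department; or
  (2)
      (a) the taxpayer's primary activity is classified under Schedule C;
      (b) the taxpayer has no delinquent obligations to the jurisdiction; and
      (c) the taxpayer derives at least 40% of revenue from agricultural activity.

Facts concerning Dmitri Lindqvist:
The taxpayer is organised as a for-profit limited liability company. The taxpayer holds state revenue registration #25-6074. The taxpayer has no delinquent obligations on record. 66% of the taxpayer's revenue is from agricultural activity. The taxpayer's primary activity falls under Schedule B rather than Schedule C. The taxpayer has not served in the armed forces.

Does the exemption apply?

No — not exempt.

(a) veteran — not satisfied.
(b) state-registered — holds.
(1): F AND T → false.
(a) Schedule C activity — not met.
(b) no delinquency — satisfied.
(c) ≥40% agricultural — satisfied.
So (2) is not satisfied (F AND T AND T).
Overall: F OR F → false.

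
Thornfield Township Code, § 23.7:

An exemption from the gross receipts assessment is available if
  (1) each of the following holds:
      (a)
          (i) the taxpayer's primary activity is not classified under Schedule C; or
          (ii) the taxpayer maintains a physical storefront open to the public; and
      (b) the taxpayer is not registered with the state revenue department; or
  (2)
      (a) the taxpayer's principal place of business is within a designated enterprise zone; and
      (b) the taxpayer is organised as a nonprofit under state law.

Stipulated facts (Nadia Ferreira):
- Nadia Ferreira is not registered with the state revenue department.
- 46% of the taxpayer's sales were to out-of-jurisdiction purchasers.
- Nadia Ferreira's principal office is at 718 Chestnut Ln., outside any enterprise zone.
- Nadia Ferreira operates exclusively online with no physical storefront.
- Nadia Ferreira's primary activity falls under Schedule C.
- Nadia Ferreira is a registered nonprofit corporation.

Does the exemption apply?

No — not exempt.

(i) not (Schedule C activity) — fails.
(ii) has storefront — fails.
So (a) is not satisfied (F OR F).
(b) not (state-registered) — met.
So (1) is not satisfied (F AND T).
(a) in enterprise zone — fails.
(b) nonprofit — holds.
So (2) is not satisfied (F AND T).
Overall = F OR F = false.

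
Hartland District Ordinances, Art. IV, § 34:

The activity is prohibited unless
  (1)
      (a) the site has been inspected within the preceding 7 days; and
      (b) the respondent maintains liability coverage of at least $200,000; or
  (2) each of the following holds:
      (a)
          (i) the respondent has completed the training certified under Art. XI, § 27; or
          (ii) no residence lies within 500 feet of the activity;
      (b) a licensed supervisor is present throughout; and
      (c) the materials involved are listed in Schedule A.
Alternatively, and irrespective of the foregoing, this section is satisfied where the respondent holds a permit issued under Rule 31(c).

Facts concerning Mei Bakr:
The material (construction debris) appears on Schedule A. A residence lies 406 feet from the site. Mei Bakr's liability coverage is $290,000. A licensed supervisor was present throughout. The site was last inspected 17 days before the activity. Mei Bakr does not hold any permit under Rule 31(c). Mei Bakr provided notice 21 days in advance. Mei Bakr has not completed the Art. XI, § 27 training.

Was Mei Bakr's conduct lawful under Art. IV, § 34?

No — unlawful.

(a) site inspected — not satisfied.
(b) coverage ≥ $200,000 — holds.
(1): F AND T → false.
(i) training certified — not satisfied.
(ii) no residence in 500 ft — not met.
(a) = F OR F = false.
(b) supervisor present — holds.
(c) Schedule A material — holds.
(2): F AND T AND T → false.
Overall: F OR F → false.
Exception (holds permit) — not satisfied.
Result: main false OR exception false → false.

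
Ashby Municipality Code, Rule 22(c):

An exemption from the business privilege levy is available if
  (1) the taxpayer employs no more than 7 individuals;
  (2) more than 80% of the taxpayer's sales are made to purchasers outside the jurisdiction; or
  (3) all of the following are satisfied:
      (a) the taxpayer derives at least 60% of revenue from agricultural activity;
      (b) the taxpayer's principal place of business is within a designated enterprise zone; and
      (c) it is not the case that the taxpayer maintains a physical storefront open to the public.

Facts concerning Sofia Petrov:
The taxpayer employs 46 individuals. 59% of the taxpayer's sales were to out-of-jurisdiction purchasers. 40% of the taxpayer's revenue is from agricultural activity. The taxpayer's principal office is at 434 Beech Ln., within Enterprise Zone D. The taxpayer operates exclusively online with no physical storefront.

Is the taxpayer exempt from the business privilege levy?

No — not exempt.

(1) ≤ 7 employees — fails.
(2) >80% out-of-jur. sales — fails.
(a) ≥60% agricultural — fails.
(b) in enterprise zone — holds.
(c) not (has storefront) — holds.
So (3) is not satisfied (F AND T AND T).
Overall = F OR F OR F = false.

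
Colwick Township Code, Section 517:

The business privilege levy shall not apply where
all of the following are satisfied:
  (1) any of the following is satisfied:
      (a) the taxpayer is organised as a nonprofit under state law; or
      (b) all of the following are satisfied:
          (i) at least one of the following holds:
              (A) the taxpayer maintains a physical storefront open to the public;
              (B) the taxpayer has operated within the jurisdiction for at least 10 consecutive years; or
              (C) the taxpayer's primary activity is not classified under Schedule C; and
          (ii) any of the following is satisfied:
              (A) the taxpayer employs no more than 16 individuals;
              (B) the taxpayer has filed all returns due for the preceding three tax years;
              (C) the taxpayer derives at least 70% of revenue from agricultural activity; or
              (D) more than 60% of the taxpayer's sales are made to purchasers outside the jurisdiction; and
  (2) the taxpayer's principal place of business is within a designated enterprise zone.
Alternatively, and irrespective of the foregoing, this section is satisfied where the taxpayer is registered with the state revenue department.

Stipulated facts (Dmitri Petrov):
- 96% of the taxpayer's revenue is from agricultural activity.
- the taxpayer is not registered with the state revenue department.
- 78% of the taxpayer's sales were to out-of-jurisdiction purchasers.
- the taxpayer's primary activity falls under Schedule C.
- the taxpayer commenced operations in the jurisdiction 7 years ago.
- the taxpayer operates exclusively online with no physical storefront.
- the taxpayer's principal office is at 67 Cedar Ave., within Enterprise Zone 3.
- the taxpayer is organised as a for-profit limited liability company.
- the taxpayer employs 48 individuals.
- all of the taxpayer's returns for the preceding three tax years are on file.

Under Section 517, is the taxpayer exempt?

No — not exempt.

(a) nonprofit — not met.
(A) has storefront — not met.
(B) ≥ 10 yrs in jurisdiction — fails.
(C) not (Schedule C activity) — not met.
(i): F OR F OR F → false.
(A) ≤ 16 employees — fails.
(B) returns current — satisfied.
(C) ≥70% agricultural — satisfied.
(D) >60% out-of-jur. sales — met.
So (ii) is satisfied (F OR T OR T OR T).
So (b) is not satisfied (F AND T).
So (1) is not satisfied (F OR F).
(2) in enterprise zone — holds.
So Overall is not satisfied (F AND T).
Exception (state-registered) — not satisfied.
Result: main false OR exception false → false.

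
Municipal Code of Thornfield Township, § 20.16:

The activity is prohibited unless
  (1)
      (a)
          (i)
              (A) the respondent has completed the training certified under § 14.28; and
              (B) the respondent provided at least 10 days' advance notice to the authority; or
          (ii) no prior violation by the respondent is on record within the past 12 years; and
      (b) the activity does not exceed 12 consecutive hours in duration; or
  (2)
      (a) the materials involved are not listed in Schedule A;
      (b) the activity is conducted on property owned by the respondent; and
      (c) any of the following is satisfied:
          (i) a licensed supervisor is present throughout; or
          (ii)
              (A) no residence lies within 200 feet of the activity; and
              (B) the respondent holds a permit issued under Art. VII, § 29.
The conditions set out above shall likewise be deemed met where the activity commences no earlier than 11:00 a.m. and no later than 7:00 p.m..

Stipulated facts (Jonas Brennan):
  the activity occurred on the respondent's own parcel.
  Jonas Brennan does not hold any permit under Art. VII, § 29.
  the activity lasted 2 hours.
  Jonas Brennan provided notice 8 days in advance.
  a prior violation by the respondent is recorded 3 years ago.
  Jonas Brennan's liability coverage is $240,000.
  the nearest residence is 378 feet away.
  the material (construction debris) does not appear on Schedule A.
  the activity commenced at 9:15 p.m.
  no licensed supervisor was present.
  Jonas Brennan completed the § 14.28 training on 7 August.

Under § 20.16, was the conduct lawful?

(A) training certified — satisfied.
(B) ≥10 days' notice — not met.
(i): T AND F → false.
(ii) no prior violation — not met.
(a) = F OR F = false.
(b) ≤ 12 hrs duration — satisfied.
(1): F AND T → false.
(a) not (Schedule A material) — holds.
(b) own property — met.
(i) supervisor present — not satisfied.
(A) no residence in 200 ft — satisfied.
(B) holds permit — fails.
So (ii) is not satisfied (T AND F).
(c) = F OR F = false.
(2) = T AND T AND F = false.
So Overall is not satisfied (F OR F).
Exception (start within hours) — not satisfied.
Result: main false OR exception false → false.

No — unlawful.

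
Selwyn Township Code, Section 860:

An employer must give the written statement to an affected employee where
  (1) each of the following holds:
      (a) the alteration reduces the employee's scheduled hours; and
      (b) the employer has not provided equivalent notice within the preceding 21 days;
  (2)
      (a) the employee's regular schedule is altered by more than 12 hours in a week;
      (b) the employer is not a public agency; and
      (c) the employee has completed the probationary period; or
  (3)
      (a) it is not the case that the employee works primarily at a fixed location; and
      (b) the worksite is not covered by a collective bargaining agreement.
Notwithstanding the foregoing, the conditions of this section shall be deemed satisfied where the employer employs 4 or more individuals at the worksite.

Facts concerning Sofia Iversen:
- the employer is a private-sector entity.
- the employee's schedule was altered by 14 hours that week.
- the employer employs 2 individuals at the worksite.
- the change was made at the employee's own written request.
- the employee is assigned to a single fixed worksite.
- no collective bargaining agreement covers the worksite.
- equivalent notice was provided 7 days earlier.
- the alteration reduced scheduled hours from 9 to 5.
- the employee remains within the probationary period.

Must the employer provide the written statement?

No — not required.

(a) hours reduced — met.
(b) no recent notice — not met.
So (1) is not satisfied (T AND F).
(a) schedule shift > 12h — satisfied.
(b) not (public agency) — holds.
(c) past probation — fails.
So (2) is not satisfied (T AND T AND F).
(a) not (fixed location) — not satisfied.
(b) no CBA — met.
(3): F AND T → false.
So Overall is not satisfied (F OR F OR F).
Exception (≥ 4 at site) — not satisfied.
Result: main false OR exception false → false.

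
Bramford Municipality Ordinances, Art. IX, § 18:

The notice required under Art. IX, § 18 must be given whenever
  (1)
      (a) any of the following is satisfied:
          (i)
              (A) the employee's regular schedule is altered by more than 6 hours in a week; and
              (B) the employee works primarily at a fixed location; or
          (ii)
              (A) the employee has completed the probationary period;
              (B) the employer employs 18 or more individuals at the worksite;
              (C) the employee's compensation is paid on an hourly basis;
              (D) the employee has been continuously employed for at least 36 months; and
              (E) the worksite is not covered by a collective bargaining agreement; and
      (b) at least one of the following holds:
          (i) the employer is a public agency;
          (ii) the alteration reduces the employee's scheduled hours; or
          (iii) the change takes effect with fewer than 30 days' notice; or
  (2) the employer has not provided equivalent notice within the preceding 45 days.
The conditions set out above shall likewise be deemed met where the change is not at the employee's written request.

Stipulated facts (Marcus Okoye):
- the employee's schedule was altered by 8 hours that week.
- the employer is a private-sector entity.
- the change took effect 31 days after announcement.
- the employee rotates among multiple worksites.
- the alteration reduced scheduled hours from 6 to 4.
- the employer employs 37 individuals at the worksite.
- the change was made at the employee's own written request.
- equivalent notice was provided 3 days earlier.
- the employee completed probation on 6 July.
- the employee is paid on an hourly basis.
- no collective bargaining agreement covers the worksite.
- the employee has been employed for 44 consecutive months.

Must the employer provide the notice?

Yes — required.

(A) schedule shift > 6h — satisfied.
(B) fixed location — not met.
(i) = T AND F = false.
(A) past probation — holds.
(B) ≥ 18 at site — met.
(C) hourly-paid — met.
(D) tenure ≥ 36 mo. — met.
(E) no CBA — holds.
(ii): T AND T AND T AND T AND T → true.
So (a) is satisfied (F OR T).
(i) public agency — not met.
(ii) hours reduced — satisfied.
(iii) < 30 days' notice — not satisfied.
(b): F OR T OR F → true.
So (1) is satisfied (T AND T).
(2) no recent notice — not met.
So Overall is satisfied (T OR F).
Exception (not employee-requested) — not satisfied.
Result: main true OR exception false → true.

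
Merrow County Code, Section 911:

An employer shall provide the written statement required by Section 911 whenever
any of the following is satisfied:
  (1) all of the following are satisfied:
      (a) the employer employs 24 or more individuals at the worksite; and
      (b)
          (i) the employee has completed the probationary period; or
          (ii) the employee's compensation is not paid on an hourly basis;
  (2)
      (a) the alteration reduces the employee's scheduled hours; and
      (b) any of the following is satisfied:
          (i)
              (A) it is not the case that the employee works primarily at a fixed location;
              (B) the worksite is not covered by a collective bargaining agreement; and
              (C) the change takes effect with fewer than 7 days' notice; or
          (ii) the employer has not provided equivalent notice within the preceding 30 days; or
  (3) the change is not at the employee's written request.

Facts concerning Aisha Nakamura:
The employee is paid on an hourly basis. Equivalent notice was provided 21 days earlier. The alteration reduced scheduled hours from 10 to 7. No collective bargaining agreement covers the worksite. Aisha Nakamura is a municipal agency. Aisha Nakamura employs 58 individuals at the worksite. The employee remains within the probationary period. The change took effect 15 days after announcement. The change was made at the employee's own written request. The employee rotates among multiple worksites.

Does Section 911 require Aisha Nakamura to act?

(a) ≥ 24 at site — met.
(i) past probation — not satisfied.
(ii) not (hourly-paid) — fails.
(b) = F OR F = false.
(1) = T AND F = false.
(a) hours reduced — met.
(A) not (fixed location) — satisfied.
(B) no CBA — holds.
(C) < 7 days' notice — not satisfied.
(i) = T AND T AND F = false.
(ii) no recent notice — fails.
(b): F OR F → false.
So (2) is not satisfied (T AND F).
(3) not employee-requested — not met.
So Overall is not satisfied (F OR F OR F).

No — not required.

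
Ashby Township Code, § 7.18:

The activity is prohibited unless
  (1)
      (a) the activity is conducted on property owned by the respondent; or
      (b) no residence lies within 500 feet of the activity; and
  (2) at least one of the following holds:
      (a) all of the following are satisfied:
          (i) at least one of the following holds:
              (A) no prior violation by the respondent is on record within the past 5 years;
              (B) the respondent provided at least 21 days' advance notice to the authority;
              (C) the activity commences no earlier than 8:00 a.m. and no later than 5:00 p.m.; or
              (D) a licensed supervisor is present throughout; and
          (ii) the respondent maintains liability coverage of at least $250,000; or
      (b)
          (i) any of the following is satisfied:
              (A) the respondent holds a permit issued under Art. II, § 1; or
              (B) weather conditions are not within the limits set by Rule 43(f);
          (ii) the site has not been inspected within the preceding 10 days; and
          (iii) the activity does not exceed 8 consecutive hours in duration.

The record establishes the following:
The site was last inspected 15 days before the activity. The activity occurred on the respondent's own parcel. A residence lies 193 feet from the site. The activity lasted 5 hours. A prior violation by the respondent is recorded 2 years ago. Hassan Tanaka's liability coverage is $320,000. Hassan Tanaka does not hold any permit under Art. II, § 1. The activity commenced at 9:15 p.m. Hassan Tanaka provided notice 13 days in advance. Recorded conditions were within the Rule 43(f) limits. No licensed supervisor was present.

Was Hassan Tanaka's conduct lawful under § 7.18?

No — unlawful.

(a) own property — met.
(b) no residence in 500 ft — not satisfied.
So (1) is satisfied (T OR F).
(A) no prior violation — fails.
(B) ≥21 days' notice — fails.
(C) start within hours — fails.
(D) supervisor present — fails.
(i) = F OR F OR F OR F = false.
(ii) coverage ≥ $250,000 — met.
(a) = F AND T = false.
(A) holds permit — not met.
(B) not (weather ok) — not met.
(i): F OR F → false.
(ii) not (site inspected) — satisfied.
(iii) ≤ 8 hrs duration — met.
(b) = F AND T AND T = false.
So (2) is not satisfied (F OR F).
So Overall is not satisfied (T AND F).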